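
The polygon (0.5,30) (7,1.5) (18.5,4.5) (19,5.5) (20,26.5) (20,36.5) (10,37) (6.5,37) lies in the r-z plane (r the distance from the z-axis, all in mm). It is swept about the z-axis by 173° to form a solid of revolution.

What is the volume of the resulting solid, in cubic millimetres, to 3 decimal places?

Volume = 18672.280 mm³

Profile (r,z), 8 vertices: (0.5,30) (7,1.5) (18.5,4.5) (19,5.5) (20,26.5) (20,36.5) (10,37) (6.5,37)
edge 0: (0.5,30)→(7,1.5)  cross = 0.5·1.5 − 7·30 = -209.2500; (r_i+r_j)·cross = 7.5·-209.2500 = -1569.3750
edge 1: (7,1.5)→(18.5,4.5)  cross = 7·4.5 − 18.5·1.5 = 3.7500; (r_i+r_j)·cross = 25.5·3.7500 = 95.6250
edge 2: (18.5,4.5)→(19,5.5)  cross = 18.5·5.5 − 19·4.5 = 16.2500; (r_i+r_j)·cross = 37.5·16.2500 = 609.3750
edge 3: (19,5.5)→(20,26.5)  cross = 19·26.5 − 20·5.5 = 393.5000; (r_i+r_j)·cross = 39·393.5000 = 15346.5000
edge 4: (20,26.5)→(20,36.5)  cross = 20·36.5 − 20·26.5 = 200.0000; (r_i+r_j)·cross = 40·200.0000 = 8000.0000
edge 5: (20,36.5)→(10,37)  cross = 20·37 − 10·36.5 = 375.0000; (r_i+r_j)·cross = 30·375.0000 = 11250.0000
edge 6: (10,37)→(6.5,37)  cross = 10·37 − 6.5·37 = 129.5000; (r_i+r_j)·cross = 16.5·129.5000 = 2136.7500
edge 7: (6.5,37)→(0.5,30)  cross = 6.5·30 − 0.5·37 = 176.5000; (r_i+r_j)·cross = 7·176.5000 = 1235.5000
Σcross = 1085.2500 → A = |Σcross|/2 = 542.6250 mm²
Σ(r_i+r_j)·cross = 37104.3750 → first moment M = |Σ|/6 = 6184.0625
R_c = M/A = 6184.0625/542.6250 = 11.3966 mm
θ = 173° = 3.019420 rad
V = θ·R_c·A = 3.019420·11.3966·542.6250 = 18672.280 mm³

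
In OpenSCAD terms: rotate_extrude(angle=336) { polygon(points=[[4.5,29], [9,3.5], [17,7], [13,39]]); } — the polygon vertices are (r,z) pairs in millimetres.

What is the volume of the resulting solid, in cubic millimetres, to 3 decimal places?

Volume = 17071.362 mm³

Profile (r,z), 4 vertices: (4.5,29) (9,3.5) (17,7) (13,39)
edge 0: (4.5,29)→(9,3.5)  cross = 4.5·3.5 − 9·29 = -245.2500; (r_i+r_j)·cross = 13.5·-245.2500 = -3310.8750
edge 1: (9,3.5)→(17,7)  cross = 9·7 − 17·3.5 = 3.5000; (r_i+r_j)·cross = 26·3.5000 = 91.0000
edge 2: (17,7)→(13,39)  cross = 17·39 − 13·7 = 572.0000; (r_i+r_j)·cross = 30·572.0000 = 17160.0000
edge 3: (13,39)→(4.5,29)  cross = 13·29 − 4.5·39 = 201.5000; (r_i+r_j)·cross = 17.5·201.5000 = 3526.2500
Σcross = 531.7500 → A = |Σcross|/2 = 265.8750 mm²
Σ(r_i+r_j)·cross = 17466.3750 → first moment M = |Σ|/6 = 2911.0625
R_c = M/A = 2911.0625/265.8750 = 10.9490 mm
θ = 336° = 5.864306 rad
V = θ·R_c·A = 5.864306·10.9490·265.8750 = 17071.362 mm³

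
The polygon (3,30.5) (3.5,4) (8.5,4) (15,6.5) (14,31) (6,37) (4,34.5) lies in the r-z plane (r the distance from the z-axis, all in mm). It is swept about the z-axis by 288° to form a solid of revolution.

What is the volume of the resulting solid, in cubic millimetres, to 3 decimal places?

Profile (r,z), 7 vertices: (3,30.5) (3.5,4) (8.5,4) (15,6.5) (14,31) (6,37) (4,34.5)
edge 0: (3,30.5)→(3.5,4)  cross = 3·4 − 3.5·30.5 = -94.7500; (r_i+r_j)·cross = 6.5·-94.7500 = -615.8750
edge 1: (3.5,4)→(8.5,4)  cross = 3.5·4 − 8.5·4 = -20.0000; (r_i+r_j)·cross = 12·-20.0000 = -240.0000
edge 2: (8.5,4)→(15,6.5)  cross = 8.5·6.5 − 15·4 = -4.7500; (r_i+r_j)·cross = 23.5·-4.7500 = -111.6250
edge 3: (15,6.5)→(14,31)  cross = 15·31 − 14·6.5 = 374.0000; (r_i+r_j)·cross = 29·374.0000 = 10846.0000
edge 4: (14,31)→(6,37)  cross = 14·37 − 6·31 = 332.0000; (r_i+r_j)·cross = 20·332.0000 = 6640.0000
edge 5: (6,37)→(4,34.5)  cross = 6·34.5 − 4·37 = 59.0000; (r_i+r_j)·cross = 10·59.0000 = 590.0000
edge 6: (4,34.5)→(3,30.5)  cross = 4·30.5 − 3·34.5 = 18.5000; (r_i+r_j)·cross = 7·18.5000 = 129.5000
Σcross = 664.0000 → A = |Σcross|/2 = 332.0000 mm²
Σ(r_i+r_j)·cross = 17238.0000 → first moment M = |Σ|/6 = 2873.0000
R_c = M/A = 2873.0000/332.0000 = 8.6536 mm
θ = 288° = 5.026548 rad
V = θ·R_c·A = 5.026548·8.6536·332.0000 = 14441.273 mm³

Volume = 14441.273 mm³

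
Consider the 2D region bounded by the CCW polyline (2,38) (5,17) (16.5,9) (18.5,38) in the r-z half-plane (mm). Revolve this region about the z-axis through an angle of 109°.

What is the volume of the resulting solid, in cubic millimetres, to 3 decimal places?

Volume = 7234.148 mm³

Profile (r,z), 4 vertices: (2,38) (5,17) (16.5,9) (18.5,38)
edge 0: (2,38)→(5,17)  cross = 2·17 − 5·38 = -156.0000; (r_i+r_j)·cross = 7·-156.0000 = -1092.0000
edge 1: (5,17)→(16.5,9)  cross = 5·9 − 16.5·17 = -235.5000; (r_i+r_j)·cross = 21.5·-235.5000 = -5063.2500
edge 2: (16.5,9)→(18.5,38)  cross = 16.5·38 − 18.5·9 = 460.5000; (r_i+r_j)·cross = 35·460.5000 = 16117.5000
edge 3: (18.5,38)→(2,38)  cross = 18.5·38 − 2·38 = 627.0000; (r_i+r_j)·cross = 20.5·627.0000 = 12853.5000
Σcross = 696.0000 → A = |Σcross|/2 = 348.0000 mm²
Σ(r_i+r_j)·cross = 22815.7500 → first moment M = |Σ|/6 = 3802.6250
R_c = M/A = 3802.6250/348.0000 = 10.9271 mm
θ = 109° = 1.902409 rad
V = θ·R_c·A = 1.902409·10.9271·348.0000 = 7234.148 mm³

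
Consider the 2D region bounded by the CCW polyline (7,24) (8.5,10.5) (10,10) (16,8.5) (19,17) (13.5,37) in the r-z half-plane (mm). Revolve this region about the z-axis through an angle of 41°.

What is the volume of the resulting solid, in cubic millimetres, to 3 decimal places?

Volume = 1937.566 mm³

Profile (r,z), 6 vertices: (7,24) (8.5,10.5) (10,10) (16,8.5) (19,17) (13.5,37)
edge 0: (7,24)→(8.5,10.5)  cross = 7·10.5 − 8.5·24 = -130.5000; (r_i+r_j)·cross = 15.5·-130.5000 = -2022.7500
edge 1: (8.5,10.5)→(10,10)  cross = 8.5·10 − 10·10.5 = -20.0000; (r_i+r_j)·cross = 18.5·-20.0000 = -370.0000
edge 2: (10,10)→(16,8.5)  cross = 10·8.5 − 16·10 = -75.0000; (r_i+r_j)·cross = 26·-75.0000 = -1950.0000
edge 3: (16,8.5)→(19,17)  cross = 16·17 − 19·8.5 = 110.5000; (r_i+r_j)·cross = 35·110.5000 = 3867.5000
edge 4: (19,17)→(13.5,37)  cross = 19·37 − 13.5·17 = 473.5000; (r_i+r_j)·cross = 32.5·473.5000 = 15388.7500
edge 5: (13.5,37)→(7,24)  cross = 13.5·24 − 7·37 = 65.0000; (r_i+r_j)·cross = 20.5·65.0000 = 1332.5000
Σcross = 423.5000 → A = |Σcross|/2 = 211.7500 mm²
Σ(r_i+r_j)·cross = 16246.0000 → first moment M = |Σ|/6 = 2707.6667
R_c = M/A = 2707.6667/211.7500 = 12.7871 mm
θ = 41° = 0.715585 rad
V = θ·R_c·A = 0.715585·12.7871·211.7500 = 1937.566 mm³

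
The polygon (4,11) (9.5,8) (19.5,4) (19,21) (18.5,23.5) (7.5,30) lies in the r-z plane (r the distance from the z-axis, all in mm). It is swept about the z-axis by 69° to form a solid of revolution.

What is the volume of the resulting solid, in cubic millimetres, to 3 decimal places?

Profile (r,z), 6 vertices: (4,11) (9.5,8) (19.5,4) (19,21) (18.5,23.5) (7.5,30)
edge 0: (4,11)→(9.5,8)  cross = 4·8 − 9.5·11 = -72.5000; (r_i+r_j)·cross = 13.5·-72.5000 = -978.7500
edge 1: (9.5,8)→(19.5,4)  cross = 9.5·4 − 19.5·8 = -118.0000; (r_i+r_j)·cross = 29·-118.0000 = -3422.0000
edge 2: (19.5,4)→(19,21)  cross = 19.5·21 − 19·4 = 333.5000; (r_i+r_j)·cross = 38.5·333.5000 = 12839.7500
edge 3: (19,21)→(18.5,23.5)  cross = 19·23.5 − 18.5·21 = 58.0000; (r_i+r_j)·cross = 37.5·58.0000 = 2175.0000
edge 4: (18.5,23.5)→(7.5,30)  cross = 18.5·30 − 7.5·23.5 = 378.7500; (r_i+r_j)·cross = 26·378.7500 = 9847.5000
edge 5: (7.5,30)→(4,11)  cross = 7.5·11 − 4·30 = -37.5000; (r_i+r_j)·cross = 11.5·-37.5000 = -431.2500
Σcross = 542.2500 → A = |Σcross|/2 = 271.1250 mm²
Σ(r_i+r_j)·cross = 20030.2500 → first moment M = |Σ|/6 = 3338.3750
R_c = M/A = 3338.3750/271.1250 = 12.3130 mm
θ = 69° = 1.204277 rad
V = θ·R_c·A = 1.204277·12.3130·271.1250 = 4020.329 mm³

Volume = 4020.329 mm³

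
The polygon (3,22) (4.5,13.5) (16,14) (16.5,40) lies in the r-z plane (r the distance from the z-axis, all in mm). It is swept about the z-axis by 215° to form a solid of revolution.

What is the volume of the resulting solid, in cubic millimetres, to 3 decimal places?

Profile (r,z), 4 vertices: (3,22) (4.5,13.5) (16,14) (16.5,40)
edge 0: (3,22)→(4.5,13.5)  cross = 3·13.5 − 4.5·22 = -58.5000; (r_i+r_j)·cross = 7.5·-58.5000 = -438.7500
edge 1: (4.5,13.5)→(16,14)  cross = 4.5·14 − 16·13.5 = -153.0000; (r_i+r_j)·cross = 20.5·-153.0000 = -3136.5000
edge 2: (16,14)→(16.5,40)  cross = 16·40 − 16.5·14 = 409.0000; (r_i+r_j)·cross = 32.5·409.0000 = 13292.5000
edge 3: (16.5,40)→(3,22)  cross = 16.5·22 − 3·40 = 243.0000; (r_i+r_j)·cross = 19.5·243.0000 = 4738.5000
Σcross = 440.5000 → A = |Σcross|/2 = 220.2500 mm²
Σ(r_i+r_j)·cross = 14455.7500 → first moment M = |Σ|/6 = 2409.2917
R_c = M/A = 2409.2917/220.2500 = 10.9389 mm
θ = 215° = 3.752458 rad
V = θ·R_c·A = 3.752458·10.9389·220.2500 = 9040.766 mm³

Volume = 9040.766 mm³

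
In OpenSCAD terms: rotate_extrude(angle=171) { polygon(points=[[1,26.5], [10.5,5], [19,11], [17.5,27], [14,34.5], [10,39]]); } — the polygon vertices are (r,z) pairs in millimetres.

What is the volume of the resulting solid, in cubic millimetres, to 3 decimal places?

Volume = 11730.007 mm³

Profile (r,z), 6 vertices: (1,26.5) (10.5,5) (19,11) (17.5,27) (14,34.5) (10,39)
edge 0: (1,26.5)→(10.5,5)  cross = 1·5 − 10.5·26.5 = -273.2500; (r_i+r_j)·cross = 11.5·-273.2500 = -3142.3750
edge 1: (10.5,5)→(19,11)  cross = 10.5·11 − 19·5 = 20.5000; (r_i+r_j)·cross = 29.5·20.5000 = 604.7500
edge 2: (19,11)→(17.5,27)  cross = 19·27 − 17.5·11 = 320.5000; (r_i+r_j)·cross = 36.5·320.5000 = 11698.2500
edge 3: (17.5,27)→(14,34.5)  cross = 17.5·34.5 − 14·27 = 225.7500; (r_i+r_j)·cross = 31.5·225.7500 = 7111.1250
edge 4: (14,34.5)→(10,39)  cross = 14·39 − 10·34.5 = 201.0000; (r_i+r_j)·cross = 24·201.0000 = 4824.0000
edge 5: (10,39)→(1,26.5)  cross = 10·26.5 − 1·39 = 226.0000; (r_i+r_j)·cross = 11·226.0000 = 2486.0000
Σcross = 720.5000 → A = |Σcross|/2 = 360.2500 mm²
Σ(r_i+r_j)·cross = 23581.7500 → first moment M = |Σ|/6 = 3930.2917
R_c = M/A = 3930.2917/360.2500 = 10.9099 mm
θ = 171° = 2.984513 rad
V = θ·R_c·A = 2.984513·10.9099·360.2500 = 11730.007 mm³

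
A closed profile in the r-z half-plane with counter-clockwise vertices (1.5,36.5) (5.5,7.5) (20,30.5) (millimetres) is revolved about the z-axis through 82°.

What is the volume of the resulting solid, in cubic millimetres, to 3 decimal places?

Profile (r,z), 3 vertices: (1.5,36.5) (5.5,7.5) (20,30.5)
edge 0: (1.5,36.5)→(5.5,7.5)  cross = 1.5·7.5 − 5.5·36.5 = -189.5000; (r_i+r_j)·cross = 7·-189.5000 = -1326.5000
edge 1: (5.5,7.5)→(20,30.5)  cross = 5.5·30.5 − 20·7.5 = 17.7500; (r_i+r_j)·cross = 25.5·17.7500 = 452.6250
edge 2: (20,30.5)→(1.5,36.5)  cross = 20·36.5 − 1.5·30.5 = 684.2500; (r_i+r_j)·cross = 21.5·684.2500 = 14711.3750
Σcross = 512.5000 → A = |Σcross|/2 = 256.2500 mm²
Σ(r_i+r_j)·cross = 13837.5000 → first moment M = |Σ|/6 = 2306.2500
R_c = M/A = 2306.2500/256.2500 = 9.0000 mm
θ = 82° = 1.431170 rad
V = θ·R_c·A = 1.431170·9.0000·256.2500 = 3300.636 mm³

Volume = 3300.636 mm³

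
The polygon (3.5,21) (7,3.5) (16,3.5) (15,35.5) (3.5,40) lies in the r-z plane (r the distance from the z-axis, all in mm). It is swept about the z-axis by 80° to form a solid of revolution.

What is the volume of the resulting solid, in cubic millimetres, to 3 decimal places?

Volume = 5160.822 mm³

Profile (r,z), 5 vertices: (3.5,21) (7,3.5) (16,3.5) (15,35.5) (3.5,40)
edge 0: (3.5,21)→(7,3.5)  cross = 3.5·3.5 − 7·21 = -134.7500; (r_i+r_j)·cross = 10.5·-134.7500 = -1414.8750
edge 1: (7,3.5)→(16,3.5)  cross = 7·3.5 − 16·3.5 = -31.5000; (r_i+r_j)·cross = 23·-31.5000 = -724.5000
edge 2: (16,3.5)→(15,35.5)  cross = 16·35.5 − 15·3.5 = 515.5000; (r_i+r_j)·cross = 31·515.5000 = 15980.5000
edge 3: (15,35.5)→(3.5,40)  cross = 15·40 − 3.5·35.5 = 475.7500; (r_i+r_j)·cross = 18.5·475.7500 = 8801.3750
edge 4: (3.5,40)→(3.5,21)  cross = 3.5·21 − 3.5·40 = -66.5000; (r_i+r_j)·cross = 7·-66.5000 = -465.5000
Σcross = 758.5000 → A = |Σcross|/2 = 379.2500 mm²
Σ(r_i+r_j)·cross = 22177.0000 → first moment M = |Σ|/6 = 3696.1667
R_c = M/A = 3696.1667/379.2500 = 9.7460 mm
θ = 80° = 1.396263 rad
V = θ·R_c·A = 1.396263·9.7460·379.2500 = 5160.822 mm³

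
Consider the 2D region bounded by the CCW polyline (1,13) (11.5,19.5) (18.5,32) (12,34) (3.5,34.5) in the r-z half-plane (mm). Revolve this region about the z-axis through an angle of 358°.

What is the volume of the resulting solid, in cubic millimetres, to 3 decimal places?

Profile (r,z), 5 vertices: (1,13) (11.5,19.5) (18.5,32) (12,34) (3.5,34.5)
edge 0: (1,13)→(11.5,19.5)  cross = 1·19.5 − 11.5·13 = -130.0000; (r_i+r_j)·cross = 12.5·-130.0000 = -1625.0000
edge 1: (11.5,19.5)→(18.5,32)  cross = 11.5·32 − 18.5·19.5 = 7.2500; (r_i+r_j)·cross = 30·7.2500 = 217.5000
edge 2: (18.5,32)→(12,34)  cross = 18.5·34 − 12·32 = 245.0000; (r_i+r_j)·cross = 30.5·245.0000 = 7472.5000
edge 3: (12,34)→(3.5,34.5)  cross = 12·34.5 − 3.5·34 = 295.0000; (r_i+r_j)·cross = 15.5·295.0000 = 4572.5000
edge 4: (3.5,34.5)→(1,13)  cross = 3.5·13 − 1·34.5 = 11.0000; (r_i+r_j)·cross = 4.5·11.0000 = 49.5000
Σcross = 428.2500 → A = |Σcross|/2 = 214.1250 mm²
Σ(r_i+r_j)·cross = 10687.0000 → first moment M = |Σ|/6 = 1781.1667
R_c = M/A = 1781.1667/214.1250 = 8.3183 mm
θ = 358° = 6.248279 rad
V = θ·R_c·A = 6.248279·8.3183·214.1250 = 11129.226 mm³

Volume = 11129.226 mm³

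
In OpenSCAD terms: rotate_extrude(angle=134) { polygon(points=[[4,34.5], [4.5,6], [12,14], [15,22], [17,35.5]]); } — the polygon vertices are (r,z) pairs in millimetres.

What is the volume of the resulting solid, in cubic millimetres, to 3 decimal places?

Volume = 5691.083 mm³

Profile (r,z), 5 vertices: (4,34.5) (4.5,6) (12,14) (15,22) (17,35.5)
edge 0: (4,34.5)→(4.5,6)  cross = 4·6 − 4.5·34.5 = -131.2500; (r_i+r_j)·cross = 8.5·-131.2500 = -1115.6250
edge 1: (4.5,6)→(12,14)  cross = 4.5·14 − 12·6 = -9.0000; (r_i+r_j)·cross = 16.5·-9.0000 = -148.5000
edge 2: (12,14)→(15,22)  cross = 12·22 − 15·14 = 54.0000; (r_i+r_j)·cross = 27·54.0000 = 1458.0000
edge 3: (15,22)→(17,35.5)  cross = 15·35.5 − 17·22 = 158.5000; (r_i+r_j)·cross = 32·158.5000 = 5072.0000
edge 4: (17,35.5)→(4,34.5)  cross = 17·34.5 − 4·35.5 = 444.5000; (r_i+r_j)·cross = 21·444.5000 = 9334.5000
Σcross = 516.7500 → A = |Σcross|/2 = 258.3750 mm²
Σ(r_i+r_j)·cross = 14600.3750 → first moment M = |Σ|/6 = 2433.3958
R_c = M/A = 2433.3958/258.3750 = 9.4181 mm
θ = 134° = 2.338741 rad
V = θ·R_c·A = 2.338741·9.4181·258.3750 = 5691.083 mm³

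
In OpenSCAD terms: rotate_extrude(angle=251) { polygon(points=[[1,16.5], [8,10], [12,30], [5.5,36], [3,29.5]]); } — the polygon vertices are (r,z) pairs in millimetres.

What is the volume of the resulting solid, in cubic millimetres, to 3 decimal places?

Profile (r,z), 5 vertices: (1,16.5) (8,10) (12,30) (5.5,36) (3,29.5)
edge 0: (1,16.5)→(8,10)  cross = 1·10 − 8·16.5 = -122.0000; (r_i+r_j)·cross = 9·-122.0000 = -1098.0000
edge 1: (8,10)→(12,30)  cross = 8·30 − 12·10 = 120.0000; (r_i+r_j)·cross = 20·120.0000 = 2400.0000
edge 2: (12,30)→(5.5,36)  cross = 12·36 − 5.5·30 = 267.0000; (r_i+r_j)·cross = 17.5·267.0000 = 4672.5000
edge 3: (5.5,36)→(3,29.5)  cross = 5.5·29.5 − 3·36 = 54.2500; (r_i+r_j)·cross = 8.5·54.2500 = 461.1250
edge 4: (3,29.5)→(1,16.5)  cross = 3·16.5 − 1·29.5 = 20.0000; (r_i+r_j)·cross = 4·20.0000 = 80.0000
Σcross = 339.2500 → A = |Σcross|/2 = 169.6250 mm²
Σ(r_i+r_j)·cross = 6515.6250 → first moment M = |Σ|/6 = 1085.9375
R_c = M/A = 1085.9375/169.6250 = 6.4020 mm
θ = 251° = 4.380776 rad
V = θ·R_c·A = 4.380776·6.4020·169.6250 = 4757.249 mm³

Volume = 4757.249 mm³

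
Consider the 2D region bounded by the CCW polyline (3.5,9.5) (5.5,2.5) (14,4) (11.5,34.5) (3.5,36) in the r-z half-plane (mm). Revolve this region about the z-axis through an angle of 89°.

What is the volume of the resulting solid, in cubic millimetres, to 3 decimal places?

Volume = 3688.672 mm³

Profile (r,z), 5 vertices: (3.5,9.5) (5.5,2.5) (14,4) (11.5,34.5) (3.5,36)
edge 0: (3.5,9.5)→(5.5,2.5)  cross = 3.5·2.5 − 5.5·9.5 = -43.5000; (r_i+r_j)·cross = 9·-43.5000 = -391.5000
edge 1: (5.5,2.5)→(14,4)  cross = 5.5·4 − 14·2.5 = -13.0000; (r_i+r_j)·cross = 19.5·-13.0000 = -253.5000
edge 2: (14,4)→(11.5,34.5)  cross = 14·34.5 − 11.5·4 = 437.0000; (r_i+r_j)·cross = 25.5·437.0000 = 11143.5000
edge 3: (11.5,34.5)→(3.5,36)  cross = 11.5·36 − 3.5·34.5 = 293.2500; (r_i+r_j)·cross = 15·293.2500 = 4398.7500
edge 4: (3.5,36)→(3.5,9.5)  cross = 3.5·9.5 − 3.5·36 = -92.7500; (r_i+r_j)·cross = 7·-92.7500 = -649.2500
Σcross = 581.0000 → A = |Σcross|/2 = 290.5000 mm²
Σ(r_i+r_j)·cross = 14248.0000 → first moment M = |Σ|/6 = 2374.6667
R_c = M/A = 2374.6667/290.5000 = 8.1744 mm
θ = 89° = 1.553343 rad
V = θ·R_c·A = 1.553343·8.1744·290.5000 = 3688.672 mm³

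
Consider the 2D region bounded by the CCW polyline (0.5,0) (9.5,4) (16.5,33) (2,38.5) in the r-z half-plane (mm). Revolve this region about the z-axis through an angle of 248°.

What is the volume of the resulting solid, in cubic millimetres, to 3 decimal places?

Profile (r,z), 4 vertices: (0.5,0) (9.5,4) (16.5,33) (2,38.5)
edge 0: (0.5,0)→(9.5,4)  cross = 0.5·4 − 9.5·0 = 2.0000; (r_i+r_j)·cross = 10·2.0000 = 20.0000
edge 1: (9.5,4)→(16.5,33)  cross = 9.5·33 − 16.5·4 = 247.5000; (r_i+r_j)·cross = 26·247.5000 = 6435.0000
edge 2: (16.5,33)→(2,38.5)  cross = 16.5·38.5 − 2·33 = 569.2500; (r_i+r_j)·cross = 18.5·569.2500 = 10531.1250
edge 3: (2,38.5)→(0.5,0)  cross = 2·0 − 0.5·38.5 = -19.2500; (r_i+r_j)·cross = 2.5·-19.2500 = -48.1250
Σcross = 799.5000 → A = |Σcross|/2 = 399.7500 mm²
Σ(r_i+r_j)·cross = 16938.0000 → first moment M = |Σ|/6 = 2823.0000
R_c = M/A = 2823.0000/399.7500 = 7.0619 mm
θ = 248° = 4.328417 rad
V = θ·R_c·A = 4.328417·7.0619·399.7500 = 12219.120 mm³

Volume = 12219.120 mm³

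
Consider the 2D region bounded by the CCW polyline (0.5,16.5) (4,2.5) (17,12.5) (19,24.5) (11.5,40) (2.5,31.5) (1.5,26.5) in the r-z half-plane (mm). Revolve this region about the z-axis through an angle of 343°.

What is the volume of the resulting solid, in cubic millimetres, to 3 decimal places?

Volume = 24611.664 mm³

Profile (r,z), 7 vertices: (0.5,16.5) (4,2.5) (17,12.5) (19,24.5) (11.5,40) (2.5,31.5) (1.5,26.5)
edge 0: (0.5,16.5)→(4,2.5)  cross = 0.5·2.5 − 4·16.5 = -64.7500; (r_i+r_j)·cross = 4.5·-64.7500 = -291.3750
edge 1: (4,2.5)→(17,12.5)  cross = 4·12.5 − 17·2.5 = 7.5000; (r_i+r_j)·cross = 21·7.5000 = 157.5000
edge 2: (17,12.5)→(19,24.5)  cross = 17·24.5 − 19·12.5 = 179.0000; (r_i+r_j)·cross = 36·179.0000 = 6444.0000
edge 3: (19,24.5)→(11.5,40)  cross = 19·40 − 11.5·24.5 = 478.2500; (r_i+r_j)·cross = 30.5·478.2500 = 14586.6250
edge 4: (11.5,40)→(2.5,31.5)  cross = 11.5·31.5 − 2.5·40 = 262.2500; (r_i+r_j)·cross = 14·262.2500 = 3671.5000
edge 5: (2.5,31.5)→(1.5,26.5)  cross = 2.5·26.5 − 1.5·31.5 = 19.0000; (r_i+r_j)·cross = 4·19.0000 = 76.0000
edge 6: (1.5,26.5)→(0.5,16.5)  cross = 1.5·16.5 − 0.5·26.5 = 11.5000; (r_i+r_j)·cross = 2·11.5000 = 23.0000
Σcross = 892.7500 → A = |Σcross|/2 = 446.3750 mm²
Σ(r_i+r_j)·cross = 24667.2500 → first moment M = |Σ|/6 = 4111.2083
R_c = M/A = 4111.2083/446.3750 = 9.2102 mm
θ = 343° = 5.986479 rad
V = θ·R_c·A = 5.986479·9.2102·446.3750 = 24611.664 mm³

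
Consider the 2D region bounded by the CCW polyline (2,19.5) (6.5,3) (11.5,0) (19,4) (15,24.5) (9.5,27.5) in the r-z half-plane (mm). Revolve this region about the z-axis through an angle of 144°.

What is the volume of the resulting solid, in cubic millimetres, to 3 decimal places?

Profile (r,z), 6 vertices: (2,19.5) (6.5,3) (11.5,0) (19,4) (15,24.5) (9.5,27.5)
edge 0: (2,19.5)→(6.5,3)  cross = 2·3 − 6.5·19.5 = -120.7500; (r_i+r_j)·cross = 8.5·-120.7500 = -1026.3750
edge 1: (6.5,3)→(11.5,0)  cross = 6.5·0 − 11.5·3 = -34.5000; (r_i+r_j)·cross = 18·-34.5000 = -621.0000
edge 2: (11.5,0)→(19,4)  cross = 11.5·4 − 19·0 = 46.0000; (r_i+r_j)·cross = 30.5·46.0000 = 1403.0000
edge 3: (19,4)→(15,24.5)  cross = 19·24.5 − 15·4 = 405.5000; (r_i+r_j)·cross = 34·405.5000 = 13787.0000
edge 4: (15,24.5)→(9.5,27.5)  cross = 15·27.5 − 9.5·24.5 = 179.7500; (r_i+r_j)·cross = 24.5·179.7500 = 4403.8750
edge 5: (9.5,27.5)→(2,19.5)  cross = 9.5·19.5 − 2·27.5 = 130.2500; (r_i+r_j)·cross = 11.5·130.2500 = 1497.8750
Σcross = 606.2500 → A = |Σcross|/2 = 303.1250 mm²
Σ(r_i+r_j)·cross = 19444.3750 → first moment M = |Σ|/6 = 3240.7292
R_c = M/A = 3240.7292/303.1250 = 10.6911 mm
θ = 144° = 2.513274 rad
V = θ·R_c·A = 2.513274·10.6911·303.1250 = 8144.841 mm³

Volume = 8144.841 mm³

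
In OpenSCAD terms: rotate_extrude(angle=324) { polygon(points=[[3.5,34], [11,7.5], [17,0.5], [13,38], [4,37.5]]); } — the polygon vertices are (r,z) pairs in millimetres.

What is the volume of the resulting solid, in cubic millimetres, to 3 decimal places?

Profile (r,z), 5 vertices: (3.5,34) (11,7.5) (17,0.5) (13,38) (4,37.5)
edge 0: (3.5,34)→(11,7.5)  cross = 3.5·7.5 − 11·34 = -347.7500; (r_i+r_j)·cross = 14.5·-347.7500 = -5042.3750
edge 1: (11,7.5)→(17,0.5)  cross = 11·0.5 − 17·7.5 = -122.0000; (r_i+r_j)·cross = 28·-122.0000 = -3416.0000
edge 2: (17,0.5)→(13,38)  cross = 17·38 − 13·0.5 = 639.5000; (r_i+r_j)·cross = 30·639.5000 = 19185.0000
edge 3: (13,38)→(4,37.5)  cross = 13·37.5 − 4·38 = 335.5000; (r_i+r_j)·cross = 17·335.5000 = 5703.5000
edge 4: (4,37.5)→(3.5,34)  cross = 4·34 − 3.5·37.5 = 4.7500; (r_i+r_j)·cross = 7.5·4.7500 = 35.6250
Σcross = 510.0000 → A = |Σcross|/2 = 255.0000 mm²
Σ(r_i+r_j)·cross = 16465.7500 → first moment M = |Σ|/6 = 2744.2917
R_c = M/A = 2744.2917/255.0000 = 10.7619 mm
θ = 324° = 5.654867 rad
V = θ·R_c·A = 5.654867·10.7619·255.0000 = 15518.604 mm³

Volume = 15518.604 mm³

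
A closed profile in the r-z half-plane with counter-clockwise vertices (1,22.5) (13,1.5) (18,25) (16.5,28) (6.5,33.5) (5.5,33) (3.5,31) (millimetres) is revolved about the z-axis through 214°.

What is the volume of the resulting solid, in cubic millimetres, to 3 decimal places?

Profile (r,z), 7 vertices: (1,22.5) (13,1.5) (18,25) (16.5,28) (6.5,33.5) (5.5,33) (3.5,31)
edge 0: (1,22.5)→(13,1.5)  cross = 1·1.5 − 13·22.5 = -291.0000; (r_i+r_j)·cross = 14·-291.0000 = -4074.0000
edge 1: (13,1.5)→(18,25)  cross = 13·25 − 18·1.5 = 298.0000; (r_i+r_j)·cross = 31·298.0000 = 9238.0000
edge 2: (18,25)→(16.5,28)  cross = 18·28 − 16.5·25 = 91.5000; (r_i+r_j)·cross = 34.5·91.5000 = 3156.7500
edge 3: (16.5,28)→(6.5,33.5)  cross = 16.5·33.5 − 6.5·28 = 370.7500; (r_i+r_j)·cross = 23·370.7500 = 8527.2500
edge 4: (6.5,33.5)→(5.5,33)  cross = 6.5·33 − 5.5·33.5 = 30.2500; (r_i+r_j)·cross = 12·30.2500 = 363.0000
edge 5: (5.5,33)→(3.5,31)  cross = 5.5·31 − 3.5·33 = 55.0000; (r_i+r_j)·cross = 9·55.0000 = 495.0000
edge 6: (3.5,31)→(1,22.5)  cross = 3.5·22.5 − 1·31 = 47.7500; (r_i+r_j)·cross = 4.5·47.7500 = 214.8750
Σcross = 602.2500 → A = |Σcross|/2 = 301.1250 mm²
Σ(r_i+r_j)·cross = 17920.8750 → first moment M = |Σ|/6 = 2986.8125
R_c = M/A = 2986.8125/301.1250 = 9.9188 mm
θ = 214° = 3.735005 rad
V = θ·R_c·A = 3.735005·9.9188·301.1250 = 11155.758 mm³

Volume = 11155.758 mm³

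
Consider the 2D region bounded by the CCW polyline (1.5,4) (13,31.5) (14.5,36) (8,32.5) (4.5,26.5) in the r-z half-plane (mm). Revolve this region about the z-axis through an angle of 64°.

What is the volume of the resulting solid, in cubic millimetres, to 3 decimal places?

Profile (r,z), 5 vertices: (1.5,4) (13,31.5) (14.5,36) (8,32.5) (4.5,26.5)
edge 0: (1.5,4)→(13,31.5)  cross = 1.5·31.5 − 13·4 = -4.7500; (r_i+r_j)·cross = 14.5·-4.7500 = -68.8750
edge 1: (13,31.5)→(14.5,36)  cross = 13·36 − 14.5·31.5 = 11.2500; (r_i+r_j)·cross = 27.5·11.2500 = 309.3750
edge 2: (14.5,36)→(8,32.5)  cross = 14.5·32.5 − 8·36 = 183.2500; (r_i+r_j)·cross = 22.5·183.2500 = 4123.1250
edge 3: (8,32.5)→(4.5,26.5)  cross = 8·26.5 − 4.5·32.5 = 65.7500; (r_i+r_j)·cross = 12.5·65.7500 = 821.8750
edge 4: (4.5,26.5)→(1.5,4)  cross = 4.5·4 − 1.5·26.5 = -21.7500; (r_i+r_j)·cross = 6·-21.7500 = -130.5000
Σcross = 233.7500 → A = |Σcross|/2 = 116.8750 mm²
Σ(r_i+r_j)·cross = 5055.0000 → first moment M = |Σ|/6 = 842.5000
R_c = M/A = 842.5000/116.8750 = 7.2086 mm
θ = 64° = 1.117011 rad
V = θ·R_c·A = 1.117011·7.2086·116.8750 = 941.082 mm³

Volume = 941.082 mm³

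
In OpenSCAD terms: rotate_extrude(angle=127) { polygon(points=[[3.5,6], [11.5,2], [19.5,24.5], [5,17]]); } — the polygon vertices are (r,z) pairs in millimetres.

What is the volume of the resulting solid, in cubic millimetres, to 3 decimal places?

Profile (r,z), 4 vertices: (3.5,6) (11.5,2) (19.5,24.5) (5,17)
edge 0: (3.5,6)→(11.5,2)  cross = 3.5·2 − 11.5·6 = -62.0000; (r_i+r_j)·cross = 15·-62.0000 = -930.0000
edge 1: (11.5,2)→(19.5,24.5)  cross = 11.5·24.5 − 19.5·2 = 242.7500; (r_i+r_j)·cross = 31·242.7500 = 7525.2500
edge 2: (19.5,24.5)→(5,17)  cross = 19.5·17 − 5·24.5 = 209.0000; (r_i+r_j)·cross = 24.5·209.0000 = 5120.5000
edge 3: (5,17)→(3.5,6)  cross = 5·6 − 3.5·17 = -29.5000; (r_i+r_j)·cross = 8.5·-29.5000 = -250.7500
Σcross = 360.2500 → A = |Σcross|/2 = 180.1250 mm²
Σ(r_i+r_j)·cross = 11465.0000 → first moment M = |Σ|/6 = 1910.8333
R_c = M/A = 1910.8333/180.1250 = 10.6084 mm
θ = 127° = 2.216568 rad
V = θ·R_c·A = 2.216568·10.6084·180.1250 = 4235.492 mm³

Volume = 4235.492 mm³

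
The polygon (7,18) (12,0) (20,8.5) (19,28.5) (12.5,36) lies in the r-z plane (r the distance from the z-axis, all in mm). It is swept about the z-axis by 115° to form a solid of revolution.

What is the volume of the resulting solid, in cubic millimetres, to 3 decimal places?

Volume = 8325.946 mm³

Profile (r,z), 5 vertices: (7,18) (12,0) (20,8.5) (19,28.5) (12.5,36)
edge 0: (7,18)→(12,0)  cross = 7·0 − 12·18 = -216.0000; (r_i+r_j)·cross = 19·-216.0000 = -4104.0000
edge 1: (12,0)→(20,8.5)  cross = 12·8.5 − 20·0 = 102.0000; (r_i+r_j)·cross = 32·102.0000 = 3264.0000
edge 2: (20,8.5)→(19,28.5)  cross = 20·28.5 − 19·8.5 = 408.5000; (r_i+r_j)·cross = 39·408.5000 = 15931.5000
edge 3: (19,28.5)→(12.5,36)  cross = 19·36 − 12.5·28.5 = 327.7500; (r_i+r_j)·cross = 31.5·327.7500 = 10324.1250
edge 4: (12.5,36)→(7,18)  cross = 12.5·18 − 7·36 = -27.0000; (r_i+r_j)·cross = 19.5·-27.0000 = -526.5000
Σcross = 595.2500 → A = |Σcross|/2 = 297.6250 mm²
Σ(r_i+r_j)·cross = 24889.1250 → first moment M = |Σ|/6 = 4148.1875
R_c = M/A = 4148.1875/297.6250 = 13.9376 mm
θ = 115° = 2.007129 rad
V = θ·R_c·A = 2.007129·13.9376·297.6250 = 8325.946 mm³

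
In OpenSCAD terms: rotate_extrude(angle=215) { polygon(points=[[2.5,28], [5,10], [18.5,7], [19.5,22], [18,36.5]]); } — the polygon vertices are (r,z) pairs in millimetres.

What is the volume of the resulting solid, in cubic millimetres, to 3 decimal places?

Volume = 16381.668 mm³

Profile (r,z), 5 vertices: (2.5,28) (5,10) (18.5,7) (19.5,22) (18,36.5)
edge 0: (2.5,28)→(5,10)  cross = 2.5·10 − 5·28 = -115.0000; (r_i+r_j)·cross = 7.5·-115.0000 = -862.5000
edge 1: (5,10)→(18.5,7)  cross = 5·7 − 18.5·10 = -150.0000; (r_i+r_j)·cross = 23.5·-150.0000 = -3525.0000
edge 2: (18.5,7)→(19.5,22)  cross = 18.5·22 − 19.5·7 = 270.5000; (r_i+r_j)·cross = 38·270.5000 = 10279.0000
edge 3: (19.5,22)→(18,36.5)  cross = 19.5·36.5 − 18·22 = 315.7500; (r_i+r_j)·cross = 37.5·315.7500 = 11840.6250
edge 4: (18,36.5)→(2.5,28)  cross = 18·28 − 2.5·36.5 = 412.7500; (r_i+r_j)·cross = 20.5·412.7500 = 8461.3750
Σcross = 734.0000 → A = |Σcross|/2 = 367.0000 mm²
Σ(r_i+r_j)·cross = 26193.5000 → first moment M = |Σ|/6 = 4365.5833
R_c = M/A = 4365.5833/367.0000 = 11.8953 mm
θ = 215° = 3.752458 rad
V = θ·R_c·A = 3.752458·11.8953·367.0000 = 16381.668 mm³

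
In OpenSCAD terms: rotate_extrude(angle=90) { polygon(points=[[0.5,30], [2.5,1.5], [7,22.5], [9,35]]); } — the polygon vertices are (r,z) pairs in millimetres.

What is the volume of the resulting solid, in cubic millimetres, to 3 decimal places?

Volume = 861.484 mm³

Profile (r,z), 4 vertices: (0.5,30) (2.5,1.5) (7,22.5) (9,35)
edge 0: (0.5,30)→(2.5,1.5)  cross = 0.5·1.5 − 2.5·30 = -74.2500; (r_i+r_j)·cross = 3·-74.2500 = -222.7500
edge 1: (2.5,1.5)→(7,22.5)  cross = 2.5·22.5 − 7·1.5 = 45.7500; (r_i+r_j)·cross = 9.5·45.7500 = 434.6250
edge 2: (7,22.5)→(9,35)  cross = 7·35 − 9·22.5 = 42.5000; (r_i+r_j)·cross = 16·42.5000 = 680.0000
edge 3: (9,35)→(0.5,30)  cross = 9·30 − 0.5·35 = 252.5000; (r_i+r_j)·cross = 9.5·252.5000 = 2398.7500
Σcross = 266.5000 → A = |Σcross|/2 = 133.2500 mm²
Σ(r_i+r_j)·cross = 3290.6250 → first moment M = |Σ|/6 = 548.4375
R_c = M/A = 548.4375/133.2500 = 4.1159 mm
θ = 90° = 1.570796 rad
V = θ·R_c·A = 1.570796·4.1159·133.2500 = 861.484 mm³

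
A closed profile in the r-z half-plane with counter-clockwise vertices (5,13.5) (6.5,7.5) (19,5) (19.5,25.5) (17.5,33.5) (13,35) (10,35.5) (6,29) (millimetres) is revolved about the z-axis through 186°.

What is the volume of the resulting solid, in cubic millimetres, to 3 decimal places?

Profile (r,z), 8 vertices: (5,13.5) (6.5,7.5) (19,5) (19.5,25.5) (17.5,33.5) (13,35) (10,35.5) (6,29)
edge 0: (5,13.5)→(6.5,7.5)  cross = 5·7.5 − 6.5·13.5 = -50.2500; (r_i+r_j)·cross = 11.5·-50.2500 = -577.8750
edge 1: (6.5,7.5)→(19,5)  cross = 6.5·5 − 19·7.5 = -110.0000; (r_i+r_j)·cross = 25.5·-110.0000 = -2805.0000
edge 2: (19,5)→(19.5,25.5)  cross = 19·25.5 − 19.5·5 = 387.0000; (r_i+r_j)·cross = 38.5·387.0000 = 14899.5000
edge 3: (19.5,25.5)→(17.5,33.5)  cross = 19.5·33.5 − 17.5·25.5 = 207.0000; (r_i+r_j)·cross = 37·207.0000 = 7659.0000
edge 4: (17.5,33.5)→(13,35)  cross = 17.5·35 − 13·33.5 = 177.0000; (r_i+r_j)·cross = 30.5·177.0000 = 5398.5000
edge 5: (13,35)→(10,35.5)  cross = 13·35.5 − 10·35 = 111.5000; (r_i+r_j)·cross = 23·111.5000 = 2564.5000
edge 6: (10,35.5)→(6,29)  cross = 10·29 − 6·35.5 = 77.0000; (r_i+r_j)·cross = 16·77.0000 = 1232.0000
edge 7: (6,29)→(5,13.5)  cross = 6·13.5 − 5·29 = -64.0000; (r_i+r_j)·cross = 11·-64.0000 = -704.0000
Σcross = 735.2500 → A = |Σcross|/2 = 367.6250 mm²
Σ(r_i+r_j)·cross = 27666.6250 → first moment M = |Σ|/6 = 4611.1042
R_c = M/A = 4611.1042/367.6250 = 12.5430 mm
θ = 186° = 3.246312 rad
V = θ·R_c·A = 3.246312·12.5430·367.6250 = 14969.085 mm³

Volume = 14969.085 mm³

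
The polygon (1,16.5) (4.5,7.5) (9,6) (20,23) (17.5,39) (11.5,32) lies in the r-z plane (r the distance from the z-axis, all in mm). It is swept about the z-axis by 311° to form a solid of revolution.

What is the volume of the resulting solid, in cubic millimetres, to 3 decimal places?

Profile (r,z), 6 vertices: (1,16.5) (4.5,7.5) (9,6) (20,23) (17.5,39) (11.5,32)
edge 0: (1,16.5)→(4.5,7.5)  cross = 1·7.5 − 4.5·16.5 = -66.7500; (r_i+r_j)·cross = 5.5·-66.7500 = -367.1250
edge 1: (4.5,7.5)→(9,6)  cross = 4.5·6 − 9·7.5 = -40.5000; (r_i+r_j)·cross = 13.5·-40.5000 = -546.7500
edge 2: (9,6)→(20,23)  cross = 9·23 − 20·6 = 87.0000; (r_i+r_j)·cross = 29·87.0000 = 2523.0000
edge 3: (20,23)→(17.5,39)  cross = 20·39 − 17.5·23 = 377.5000; (r_i+r_j)·cross = 37.5·377.5000 = 14156.2500
edge 4: (17.5,39)→(11.5,32)  cross = 17.5·32 − 11.5·39 = 111.5000; (r_i+r_j)·cross = 29·111.5000 = 3233.5000
edge 5: (11.5,32)→(1,16.5)  cross = 11.5·16.5 − 1·32 = 157.7500; (r_i+r_j)·cross = 12.5·157.7500 = 1971.8750
Σcross = 626.5000 → A = |Σcross|/2 = 313.2500 mm²
Σ(r_i+r_j)·cross = 20970.7500 → first moment M = |Σ|/6 = 3495.1250
R_c = M/A = 3495.1250/313.2500 = 11.1576 mm
θ = 311° = 5.427974 rad
V = θ·R_c·A = 5.427974·11.1576·313.2500 = 18971.448 mm³

Volume = 18971.448 mm³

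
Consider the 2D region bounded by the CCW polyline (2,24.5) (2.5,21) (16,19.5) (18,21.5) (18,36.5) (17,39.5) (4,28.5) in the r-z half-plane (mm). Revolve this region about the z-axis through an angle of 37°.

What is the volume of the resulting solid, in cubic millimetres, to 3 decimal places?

Profile (r,z), 7 vertices: (2,24.5) (2.5,21) (16,19.5) (18,21.5) (18,36.5) (17,39.5) (4,28.5)
edge 0: (2,24.5)→(2.5,21)  cross = 2·21 − 2.5·24.5 = -19.2500; (r_i+r_j)·cross = 4.5·-19.2500 = -86.6250
edge 1: (2.5,21)→(16,19.5)  cross = 2.5·19.5 − 16·21 = -287.2500; (r_i+r_j)·cross = 18.5·-287.2500 = -5314.1250
edge 2: (16,19.5)→(18,21.5)  cross = 16·21.5 − 18·19.5 = -7.0000; (r_i+r_j)·cross = 34·-7.0000 = -238.0000
edge 3: (18,21.5)→(18,36.5)  cross = 18·36.5 − 18·21.5 = 270.0000; (r_i+r_j)·cross = 36·270.0000 = 9720.0000
edge 4: (18,36.5)→(17,39.5)  cross = 18·39.5 − 17·36.5 = 90.5000; (r_i+r_j)·cross = 35·90.5000 = 3167.5000
edge 5: (17,39.5)→(4,28.5)  cross = 17·28.5 − 4·39.5 = 326.5000; (r_i+r_j)·cross = 21·326.5000 = 6856.5000
edge 6: (4,28.5)→(2,24.5)  cross = 4·24.5 − 2·28.5 = 41.0000; (r_i+r_j)·cross = 6·41.0000 = 246.0000
Σcross = 414.5000 → A = |Σcross|/2 = 207.2500 mm²
Σ(r_i+r_j)·cross = 14351.2500 → first moment M = |Σ|/6 = 2391.8750
R_c = M/A = 2391.8750/207.2500 = 11.5410 mm
θ = 37° = 0.645772 rad
V = θ·R_c·A = 0.645772·11.5410·207.2500 = 1544.605 mm³

Volume = 1544.605 mm³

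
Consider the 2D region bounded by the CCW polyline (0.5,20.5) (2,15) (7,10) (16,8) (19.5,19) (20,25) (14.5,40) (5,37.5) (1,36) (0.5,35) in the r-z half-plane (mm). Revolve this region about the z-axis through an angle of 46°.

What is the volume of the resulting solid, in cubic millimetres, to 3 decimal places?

Volume = 3871.032 mm³

Profile (r,z), 10 vertices: (0.5,20.5) (2,15) (7,10) (16,8) (19.5,19) (20,25) (14.5,40) (5,37.5) (1,36) (0.5,35)
edge 0: (0.5,20.5)→(2,15)  cross = 0.5·15 − 2·20.5 = -33.5000; (r_i+r_j)·cross = 2.5·-33.5000 = -83.7500
edge 1: (2,15)→(7,10)  cross = 2·10 − 7·15 = -85.0000; (r_i+r_j)·cross = 9·-85.0000 = -765.0000
edge 2: (7,10)→(16,8)  cross = 7·8 − 16·10 = -104.0000; (r_i+r_j)·cross = 23·-104.0000 = -2392.0000
edge 3: (16,8)→(19.5,19)  cross = 16·19 − 19.5·8 = 148.0000; (r_i+r_j)·cross = 35.5·148.0000 = 5254.0000
edge 4: (19.5,19)→(20,25)  cross = 19.5·25 − 20·19 = 107.5000; (r_i+r_j)·cross = 39.5·107.5000 = 4246.2500
edge 5: (20,25)→(14.5,40)  cross = 20·40 − 14.5·25 = 437.5000; (r_i+r_j)·cross = 34.5·437.5000 = 15093.7500
edge 6: (14.5,40)→(5,37.5)  cross = 14.5·37.5 − 5·40 = 343.7500; (r_i+r_j)·cross = 19.5·343.7500 = 6703.1250
edge 7: (5,37.5)→(1,36)  cross = 5·36 − 1·37.5 = 142.5000; (r_i+r_j)·cross = 6·142.5000 = 855.0000
edge 8: (1,36)→(0.5,35)  cross = 1·35 − 0.5·36 = 17.0000; (r_i+r_j)·cross = 1.5·17.0000 = 25.5000
edge 9: (0.5,35)→(0.5,20.5)  cross = 0.5·20.5 − 0.5·35 = -7.2500; (r_i+r_j)·cross = 1·-7.2500 = -7.2500
Σcross = 966.5000 → A = |Σcross|/2 = 483.2500 mm²
Σ(r_i+r_j)·cross = 28929.6250 → first moment M = |Σ|/6 = 4821.6042
R_c = M/A = 4821.6042/483.2500 = 9.9775 mm
θ = 46° = 0.802851 rad
V = θ·R_c·A = 0.802851·9.9775·483.2500 = 3871.032 mm³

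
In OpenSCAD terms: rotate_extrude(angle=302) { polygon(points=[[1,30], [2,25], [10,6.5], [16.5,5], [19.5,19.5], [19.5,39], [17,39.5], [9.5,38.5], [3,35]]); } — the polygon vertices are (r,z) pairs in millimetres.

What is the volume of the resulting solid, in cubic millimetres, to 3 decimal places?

Profile (r,z), 9 vertices: (1,30) (2,25) (10,6.5) (16.5,5) (19.5,19.5) (19.5,39) (17,39.5) (9.5,38.5) (3,35)
edge 0: (1,30)→(2,25)  cross = 1·25 − 2·30 = -35.0000; (r_i+r_j)·cross = 3·-35.0000 = -105.0000
edge 1: (2,25)→(10,6.5)  cross = 2·6.5 − 10·25 = -237.0000; (r_i+r_j)·cross = 12·-237.0000 = -2844.0000
edge 2: (10,6.5)→(16.5,5)  cross = 10·5 − 16.5·6.5 = -57.2500; (r_i+r_j)·cross = 26.5·-57.2500 = -1517.1250
edge 3: (16.5,5)→(19.5,19.5)  cross = 16.5·19.5 − 19.5·5 = 224.2500; (r_i+r_j)·cross = 36·224.2500 = 8073.0000
edge 4: (19.5,19.5)→(19.5,39)  cross = 19.5·39 − 19.5·19.5 = 380.2500; (r_i+r_j)·cross = 39·380.2500 = 14829.7500
edge 5: (19.5,39)→(17,39.5)  cross = 19.5·39.5 − 17·39 = 107.2500; (r_i+r_j)·cross = 36.5·107.2500 = 3914.6250
edge 6: (17,39.5)→(9.5,38.5)  cross = 17·38.5 − 9.5·39.5 = 279.2500; (r_i+r_j)·cross = 26.5·279.2500 = 7400.1250
edge 7: (9.5,38.5)→(3,35)  cross = 9.5·35 − 3·38.5 = 217.0000; (r_i+r_j)·cross = 12.5·217.0000 = 2712.5000
edge 8: (3,35)→(1,30)  cross = 3·30 − 1·35 = 55.0000; (r_i+r_j)·cross = 4·55.0000 = 220.0000
Σcross = 933.7500 → A = |Σcross|/2 = 466.8750 mm²
Σ(r_i+r_j)·cross = 32683.8750 → first moment M = |Σ|/6 = 5447.3125
R_c = M/A = 5447.3125/466.8750 = 11.6676 mm
θ = 302° = 5.270894 rad
V = θ·R_c·A = 5.270894·11.6676·466.8750 = 28712.209 mm³

Volume = 28712.209 mm³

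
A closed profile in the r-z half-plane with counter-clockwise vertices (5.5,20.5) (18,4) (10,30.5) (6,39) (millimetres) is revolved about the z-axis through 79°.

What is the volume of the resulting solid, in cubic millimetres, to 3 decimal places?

Volume = 1920.510 mm³

Profile (r,z), 4 vertices: (5.5,20.5) (18,4) (10,30.5) (6,39)
edge 0: (5.5,20.5)→(18,4)  cross = 5.5·4 − 18·20.5 = -347.0000; (r_i+r_j)·cross = 23.5·-347.0000 = -8154.5000
edge 1: (18,4)→(10,30.5)  cross = 18·30.5 − 10·4 = 509.0000; (r_i+r_j)·cross = 28·509.0000 = 14252.0000
edge 2: (10,30.5)→(6,39)  cross = 10·39 − 6·30.5 = 207.0000; (r_i+r_j)·cross = 16·207.0000 = 3312.0000
edge 3: (6,39)→(5.5,20.5)  cross = 6·20.5 − 5.5·39 = -91.5000; (r_i+r_j)·cross = 11.5·-91.5000 = -1052.2500
Σcross = 277.5000 → A = |Σcross|/2 = 138.7500 mm²
Σ(r_i+r_j)·cross = 8357.2500 → first moment M = |Σ|/6 = 1392.8750
R_c = M/A = 1392.8750/138.7500 = 10.0387 mm
θ = 79° = 1.378810 rad
V = θ·R_c·A = 1.378810·10.0387·138.7500 = 1920.510 mm³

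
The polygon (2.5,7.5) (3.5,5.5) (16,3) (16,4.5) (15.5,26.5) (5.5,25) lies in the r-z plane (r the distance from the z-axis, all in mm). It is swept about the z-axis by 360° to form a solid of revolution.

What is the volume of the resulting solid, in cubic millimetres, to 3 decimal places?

Volume = 15967.014 mm³

Profile (r,z), 6 vertices: (2.5,7.5) (3.5,5.5) (16,3) (16,4.5) (15.5,26.5) (5.5,25)
edge 0: (2.5,7.5)→(3.5,5.5)  cross = 2.5·5.5 − 3.5·7.5 = -12.5000; (r_i+r_j)·cross = 6·-12.5000 = -75.0000
edge 1: (3.5,5.5)→(16,3)  cross = 3.5·3 − 16·5.5 = -77.5000; (r_i+r_j)·cross = 19.5·-77.5000 = -1511.2500
edge 2: (16,3)→(16,4.5)  cross = 16·4.5 − 16·3 = 24.0000; (r_i+r_j)·cross = 32·24.0000 = 768.0000
edge 3: (16,4.5)→(15.5,26.5)  cross = 16·26.5 − 15.5·4.5 = 354.2500; (r_i+r_j)·cross = 31.5·354.2500 = 11158.8750
edge 4: (15.5,26.5)→(5.5,25)  cross = 15.5·25 − 5.5·26.5 = 241.7500; (r_i+r_j)·cross = 21·241.7500 = 5076.7500
edge 5: (5.5,25)→(2.5,7.5)  cross = 5.5·7.5 − 2.5·25 = -21.2500; (r_i+r_j)·cross = 8·-21.2500 = -170.0000
Σcross = 508.7500 → A = |Σcross|/2 = 254.3750 mm²
Σ(r_i+r_j)·cross = 15247.3750 → first moment M = |Σ|/6 = 2541.2292
R_c = M/A = 2541.2292/254.3750 = 9.9901 mm
θ = 360° = 6.283185 rad
V = θ·R_c·A = 6.283185·9.9901·254.3750 = 15967.014 mm³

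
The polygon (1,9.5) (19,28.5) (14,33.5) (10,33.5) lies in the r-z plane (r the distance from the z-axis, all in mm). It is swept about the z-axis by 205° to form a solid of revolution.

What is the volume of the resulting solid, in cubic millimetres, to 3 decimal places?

Profile (r,z), 4 vertices: (1,9.5) (19,28.5) (14,33.5) (10,33.5)
edge 0: (1,9.5)→(19,28.5)  cross = 1·28.5 − 19·9.5 = -152.0000; (r_i+r_j)·cross = 20·-152.0000 = -3040.0000
edge 1: (19,28.5)→(14,33.5)  cross = 19·33.5 − 14·28.5 = 237.5000; (r_i+r_j)·cross = 33·237.5000 = 7837.5000
edge 2: (14,33.5)→(10,33.5)  cross = 14·33.5 − 10·33.5 = 134.0000; (r_i+r_j)·cross = 24·134.0000 = 3216.0000
edge 3: (10,33.5)→(1,9.5)  cross = 10·9.5 − 1·33.5 = 61.5000; (r_i+r_j)·cross = 11·61.5000 = 676.5000
Σcross = 281.0000 → A = |Σcross|/2 = 140.5000 mm²
Σ(r_i+r_j)·cross = 8690.0000 → first moment M = |Σ|/6 = 1448.3333
R_c = M/A = 1448.3333/140.5000 = 10.3084 mm
θ = 205° = 3.577925 rad
V = θ·R_c·A = 3.577925·10.3084·140.5000 = 5182.028 mm³

Volume = 5182.028 mm³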